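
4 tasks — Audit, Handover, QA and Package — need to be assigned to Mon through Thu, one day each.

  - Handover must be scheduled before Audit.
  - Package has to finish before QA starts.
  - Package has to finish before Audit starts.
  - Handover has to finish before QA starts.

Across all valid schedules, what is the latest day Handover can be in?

Downstream work caps Handover at Wed.
Handover at Wed is achievable: QA -> Thu; Package -> Mon; Handover -> Wed; Audit -> Thu.

Wed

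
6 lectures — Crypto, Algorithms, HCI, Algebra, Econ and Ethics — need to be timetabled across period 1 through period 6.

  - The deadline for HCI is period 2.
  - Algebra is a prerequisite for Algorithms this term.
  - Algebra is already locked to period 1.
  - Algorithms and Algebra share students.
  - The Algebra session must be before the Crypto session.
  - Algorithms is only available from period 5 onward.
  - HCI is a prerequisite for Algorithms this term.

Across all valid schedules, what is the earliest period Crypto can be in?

period 2

Precedence pushes Crypto to at least period 2.
Crypto at period 2 is achievable: Crypto=period 2, Econ=period 1, Algorithms=period 5, HCI=period 1, Algebra=period 1, Ethics=period 1.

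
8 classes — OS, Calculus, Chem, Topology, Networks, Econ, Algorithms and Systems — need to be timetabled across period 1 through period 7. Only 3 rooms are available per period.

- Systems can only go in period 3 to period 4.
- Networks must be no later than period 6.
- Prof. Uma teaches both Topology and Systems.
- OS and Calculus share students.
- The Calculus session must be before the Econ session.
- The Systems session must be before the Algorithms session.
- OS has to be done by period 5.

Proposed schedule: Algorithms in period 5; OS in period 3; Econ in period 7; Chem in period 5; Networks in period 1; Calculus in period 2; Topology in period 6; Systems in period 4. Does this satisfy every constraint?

OS and Calculus share students — holds.
OS has to be done by period 5 — holds.
Networks must be no later than period 6 — holds.
The Calculus session must be before the Econ session — holds.
Systems can only go in period 3 to period 4 — holds.
The Systems session must be before the Algorithms session — holds.
Only 3 rooms are available per period — holds.
Prof. Uma teaches both Topology and Systems — holds.

Yes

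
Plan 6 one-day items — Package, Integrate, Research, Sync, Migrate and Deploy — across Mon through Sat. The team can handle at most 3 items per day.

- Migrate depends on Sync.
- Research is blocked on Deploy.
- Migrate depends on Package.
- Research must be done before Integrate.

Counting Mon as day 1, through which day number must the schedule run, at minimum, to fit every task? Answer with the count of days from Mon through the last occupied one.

The precedence chain requires at least 3 distinct days.
With at most 3 per day and 6 tasks, at least 2 days are needed.
3 works (last occupied day: Wed): for example Integrate in Wed, Package in Mon, Sync in Mon, Migrate in Tue, Deploy in Mon, Research in Tue.

3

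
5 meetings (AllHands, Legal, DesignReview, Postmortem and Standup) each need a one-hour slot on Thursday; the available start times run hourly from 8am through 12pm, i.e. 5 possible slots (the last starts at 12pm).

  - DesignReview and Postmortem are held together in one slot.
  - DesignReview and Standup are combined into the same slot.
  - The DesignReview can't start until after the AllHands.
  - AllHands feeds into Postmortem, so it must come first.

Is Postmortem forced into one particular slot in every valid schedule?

Postmortem can be 9am (e.g. Standup=9am; AllHands=8am; Postmortem=9am; Legal=8am; DesignReview=9am) or 10am (e.g. AllHands=8am, Standup=10am, DesignReview=10am, Postmortem=10am, Legal=8am).

No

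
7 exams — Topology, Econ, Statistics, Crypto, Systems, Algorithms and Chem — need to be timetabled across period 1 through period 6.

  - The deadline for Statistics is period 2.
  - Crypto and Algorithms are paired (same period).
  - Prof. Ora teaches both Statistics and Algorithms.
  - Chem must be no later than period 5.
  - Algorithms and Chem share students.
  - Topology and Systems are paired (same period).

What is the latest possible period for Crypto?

period 6

Crypto at period 6 is achievable: Topology in period 1, Statistics in period 1, Algorithms in period 6, Crypto in period 6, Chem in period 1, Econ in period 1, Systems in period 1.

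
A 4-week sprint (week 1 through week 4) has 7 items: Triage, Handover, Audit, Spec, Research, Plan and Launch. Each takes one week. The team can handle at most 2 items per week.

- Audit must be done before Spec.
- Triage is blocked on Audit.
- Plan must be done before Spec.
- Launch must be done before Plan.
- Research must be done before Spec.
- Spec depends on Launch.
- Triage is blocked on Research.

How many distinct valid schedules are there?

60

Splitting on Triage: it can be week 2 (2), week 3 (18), week 4 (40). Listing each branch's schedules as (Handover, Audit, Spec, Research, Plan, Launch) by week number:
Triage=week 2: (3,1,4,1,3,2) (4,1,4,1,3,2) — 2.
Triage=week 3: (1,1,4,2,3,2) (1,2,4,1,3,2) (1,2,4,2,3,1) (2,1,4,1,3,2) (2,1,4,2,3,1) (2,2,4,1,3,1) (3,1,4,2,2,1) (3,2,4,1,2,1) (4,1,3,2,2,1) (4,1,4,1,3,2) (4,1,4,2,2,1) (4,1,4,2,3,1) (4,1,4,2,3,2) (4,2,3,1,2,1) (4,2,4,1,2,1) (4,2,4,1,3,1) (4,2,4,1,3,2) (4,2,4,2,3,1) — 18.
Triage=week 4: (1,1,4,2,3,2) (1,1,4,3,3,2) (1,2,4,1,3,2) (1,2,4,2,3,1) (1,2,4,3,2,1) (1,2,4,3,3,1) (1,2,4,3,3,2) (1,3,4,1,3,2) (1,3,4,2,2,1) (1,3,4,2,3,1) (1,3,4,2,3,2) (1,3,4,3,2,1) (2,1,4,1,3,2) (2,1,4,2,3,1) (2,1,4,3,2,1) (2,1,4,3,3,1) (2,1,4,3,3,2) (2,2,4,1,3,1) (2,2,4,3,3,1) (2,3,4,1,2,1) (2,3,4,1,3,1) (2,3,4,1,3,2) (2,3,4,2,3,1) (2,3,4,3,2,1) (3,1,3,2,2,1) (3,1,4,1,3,2) (3,1,4,2,2,1) (3,1,4,2,3,1) (3,1,4,2,3,2) (3,1,4,3,2,1) (3,2,3,1,2,1) (3,2,4,1,2,1) (3,2,4,1,3,1) (3,2,4,1,3,2) (3,2,4,2,3,1) (3,2,4,3,2,1) (3,3,4,1,2,1) (3,3,4,2,2,1) (4,1,3,2,2,1) (4,2,3,1,2,1) — 40.
Summing: 2 + 18 + 40 = 60.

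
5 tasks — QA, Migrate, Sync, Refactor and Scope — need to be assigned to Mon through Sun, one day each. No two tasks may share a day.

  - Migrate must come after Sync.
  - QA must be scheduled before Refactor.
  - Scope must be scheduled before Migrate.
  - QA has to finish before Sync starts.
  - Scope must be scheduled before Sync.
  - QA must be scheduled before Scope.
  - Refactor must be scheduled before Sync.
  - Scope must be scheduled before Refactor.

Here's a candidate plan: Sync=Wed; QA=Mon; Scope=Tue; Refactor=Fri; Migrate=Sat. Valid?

No two tasks may share a day — holds.
QA must be scheduled before Refactor — holds.
QA has to finish before Sync starts — holds.
Migrate must come after Sync — holds.
Scope must be scheduled before Migrate — holds.
Scope must be scheduled before Sync — holds.
QA must be scheduled before Scope — holds.
Refactor must be scheduled before Sync — violated.
Scope must be scheduled before Refactor — holds.

No. Refactor must be scheduled before Sync is not satisfied.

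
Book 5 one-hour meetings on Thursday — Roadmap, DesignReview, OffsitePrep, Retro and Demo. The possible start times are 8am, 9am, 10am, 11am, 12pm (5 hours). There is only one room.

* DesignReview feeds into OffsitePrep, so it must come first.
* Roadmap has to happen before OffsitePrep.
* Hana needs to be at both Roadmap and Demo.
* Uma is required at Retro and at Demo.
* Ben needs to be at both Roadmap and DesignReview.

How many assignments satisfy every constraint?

40

Splitting on Roadmap: it can be 8am (12), 9am (12), 10am (10), 11am (6). Listing each branch's schedules as (DesignReview, OffsitePrep, Retro, Demo):
Roadmap=8am: (9am,10am,11am,12pm) (9am,10am,12pm,11am) (9am,11am,10am,12pm) (9am,11am,12pm,10am) (9am,12pm,10am,11am) (9am,12pm,11am,10am) (10am,11am,9am,12pm) (10am,11am,12pm,9am) (10am,12pm,9am,11am) (10am,12pm,11am,9am) (11am,12pm,9am,10am) (11am,12pm,10am,9am) — 12.
Roadmap=9am: (8am,10am,11am,12pm) (8am,10am,12pm,11am) (8am,11am,10am,12pm) (8am,11am,12pm,10am) (8am,12pm,10am,11am) (8am,12pm,11am,10am) (10am,11am,8am,12pm) (10am,11am,12pm,8am) (10am,12pm,8am,11am) (10am,12pm,11am,8am) (11am,12pm,8am,10am) (11am,12pm,10am,8am) — 12.
Roadmap=10am: (8am,11am,9am,12pm) (8am,11am,12pm,9am) (8am,12pm,9am,11am) (8am,12pm,11am,9am) (9am,11am,8am,12pm) (9am,11am,12pm,8am) (9am,12pm,8am,11am) (9am,12pm,11am,8am) (11am,12pm,8am,9am) (11am,12pm,9am,8am) — 10.
Roadmap=11am: (8am,12pm,9am,10am) (8am,12pm,10am,9am) (9am,12pm,8am,10am) (9am,12pm,10am,8am) (10am,12pm,8am,9am) (10am,12pm,9am,8am) — 6.
Summing: 12 + 12 + 10 + 6 = 40.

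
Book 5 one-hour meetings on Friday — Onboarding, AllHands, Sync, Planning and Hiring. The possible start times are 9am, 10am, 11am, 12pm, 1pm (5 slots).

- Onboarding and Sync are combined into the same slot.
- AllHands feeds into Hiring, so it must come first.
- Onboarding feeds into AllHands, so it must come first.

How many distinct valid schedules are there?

Splitting on Onboarding: it can be 9am (30), 10am (15), 11am (5). Listing each branch's schedules as (AllHands, Sync, Planning, Hiring):
Onboarding=9am: (10am,9am,9am,11am) (10am,9am,9am,12pm) (10am,9am,9am,1pm) (10am,9am,10am,11am) (10am,9am,10am,12pm) (10am,9am,10am,1pm) (10am,9am,11am,11am) (10am,9am,11am,12pm) (10am,9am,11am,1pm) (10am,9am,12pm,11am) (10am,9am,12pm,12pm) (10am,9am,12pm,1pm) (10am,9am,1pm,11am) (10am,9am,1pm,12pm) (10am,9am,1pm,1pm) (11am,9am,9am,12pm) (11am,9am,9am,1pm) (11am,9am,10am,12pm) (11am,9am,10am,1pm) (11am,9am,11am,12pm) (11am,9am,11am,1pm) (11am,9am,12pm,12pm) (11am,9am,12pm,1pm) (11am,9am,1pm,12pm) (11am,9am,1pm,1pm) (12pm,9am,9am,1pm) (12pm,9am,10am,1pm) (12pm,9am,11am,1pm) (12pm,9am,12pm,1pm) (12pm,9am,1pm,1pm) — 30.
Onboarding=10am: (11am,10am,9am,12pm) (11am,10am,9am,1pm) (11am,10am,10am,12pm) (11am,10am,10am,1pm) (11am,10am,11am,12pm) (11am,10am,11am,1pm) (11am,10am,12pm,12pm) (11am,10am,12pm,1pm) (11am,10am,1pm,12pm) (11am,10am,1pm,1pm) (12pm,10am,9am,1pm) (12pm,10am,10am,1pm) (12pm,10am,11am,1pm) (12pm,10am,12pm,1pm) (12pm,10am,1pm,1pm) — 15.
Onboarding=11am: (12pm,11am,9am,1pm) (12pm,11am,10am,1pm) (12pm,11am,11am,1pm) (12pm,11am,12pm,1pm) (12pm,11am,1pm,1pm) — 5.
Summing: 30 + 15 + 5 = 50.

50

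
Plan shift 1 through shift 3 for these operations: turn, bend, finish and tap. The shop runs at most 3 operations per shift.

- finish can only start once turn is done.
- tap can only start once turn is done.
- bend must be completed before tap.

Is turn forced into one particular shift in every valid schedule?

No

turn can be shift 1 (e.g. turn in shift 1; finish in shift 2; bend in shift 1; tap in shift 2) or shift 2 (e.g. finish in shift 3, turn in shift 2, bend in shift 1, tap in shift 3).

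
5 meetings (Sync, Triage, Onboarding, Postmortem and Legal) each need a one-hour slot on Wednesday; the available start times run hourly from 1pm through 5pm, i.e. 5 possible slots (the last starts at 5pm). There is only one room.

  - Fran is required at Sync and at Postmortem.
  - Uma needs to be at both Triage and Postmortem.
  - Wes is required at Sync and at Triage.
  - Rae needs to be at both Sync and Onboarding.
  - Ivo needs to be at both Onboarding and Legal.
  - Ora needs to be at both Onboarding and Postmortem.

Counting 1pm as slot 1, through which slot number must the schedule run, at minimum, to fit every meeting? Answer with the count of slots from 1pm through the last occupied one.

5 slots

With at most 1 per slot and 5 meetings, at least 5 slots are needed.
5 works (last occupied slot: 5pm): for example Onboarding in 3pm, Sync in 1pm, Postmortem in 4pm, Triage in 2pm, Legal in 5pm.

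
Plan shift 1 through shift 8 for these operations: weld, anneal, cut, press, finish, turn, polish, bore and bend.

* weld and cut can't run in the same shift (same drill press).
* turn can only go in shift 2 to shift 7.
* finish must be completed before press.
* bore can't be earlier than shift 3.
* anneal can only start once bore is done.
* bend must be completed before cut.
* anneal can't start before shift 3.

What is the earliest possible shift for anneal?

shift 4

Anneal is available from shift 3; precedence pushes anneal to at least shift 4.
anneal at shift 4 is achievable: cut -> shift 2, anneal -> shift 4, bend -> shift 1, finish -> shift 1, weld -> shift 1, press -> shift 2, bore -> shift 3, turn -> shift 2, polish -> shift 1.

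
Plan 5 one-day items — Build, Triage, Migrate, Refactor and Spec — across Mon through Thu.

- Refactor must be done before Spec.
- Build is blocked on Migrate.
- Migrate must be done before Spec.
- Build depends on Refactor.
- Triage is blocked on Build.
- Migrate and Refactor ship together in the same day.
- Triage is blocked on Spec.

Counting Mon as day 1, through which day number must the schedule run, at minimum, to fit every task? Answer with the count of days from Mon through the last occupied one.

3

The precedence chain requires at least 3 distinct days.
3 works (last occupied day: Wed): for example Migrate in Mon, Build in Tue, Triage in Wed, Spec in Tue, Refactor in Mon.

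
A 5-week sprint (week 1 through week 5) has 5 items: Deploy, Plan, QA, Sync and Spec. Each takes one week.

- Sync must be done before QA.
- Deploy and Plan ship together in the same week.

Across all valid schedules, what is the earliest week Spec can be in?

Spec at week 1 is achievable: Spec in week 1; Plan in week 1; Deploy in week 1; Sync in week 1; QA in week 2.

week 1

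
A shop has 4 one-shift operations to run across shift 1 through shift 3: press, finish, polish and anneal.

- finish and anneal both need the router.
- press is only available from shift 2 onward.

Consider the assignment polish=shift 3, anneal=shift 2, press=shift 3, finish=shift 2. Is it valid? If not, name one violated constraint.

No — it violates: finish and anneal both need the router

press is only available from shift 2 onward — holds.
finish and anneal both need the router — violated.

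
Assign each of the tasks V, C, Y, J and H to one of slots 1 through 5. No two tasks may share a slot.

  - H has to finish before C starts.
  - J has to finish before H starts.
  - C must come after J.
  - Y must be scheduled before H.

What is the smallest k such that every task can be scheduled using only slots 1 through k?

The precedence chain requires at least 3 distinct slots.
With at most 1 per slot and 5 tasks, at least 5 slots are needed.
5 works (last occupied slot: 5): for example V -> 5, C -> 4, H -> 3, J -> 1, Y -> 2.

5 slots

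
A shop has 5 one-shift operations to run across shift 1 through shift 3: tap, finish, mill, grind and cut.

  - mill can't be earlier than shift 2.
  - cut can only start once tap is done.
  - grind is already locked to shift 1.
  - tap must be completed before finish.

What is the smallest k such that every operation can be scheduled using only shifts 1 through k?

2

The precedence chain requires at least 2 distinct shifts.
2 works (last occupied shift: shift 2): for example tap=shift 1; grind=shift 1; cut=shift 2; finish=shift 2; mill=shift 2.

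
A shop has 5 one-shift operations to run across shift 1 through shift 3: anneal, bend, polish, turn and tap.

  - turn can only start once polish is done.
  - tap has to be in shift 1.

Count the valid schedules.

27

Splitting on anneal: it can be shift 1 (9), shift 2 (9), shift 3 (9). Listing each branch's schedules as (bend, polish, turn, tap) by shift number:
anneal=shift 1: (1,1,2,1) (1,1,3,1) (1,2,3,1) (2,1,2,1) (2,1,3,1) (2,2,3,1) (3,1,2,1) (3,1,3,1) (3,2,3,1) — 9.
anneal=shift 2: (1,1,2,1) (1,1,3,1) (1,2,3,1) (2,1,2,1) (2,1,3,1) (2,2,3,1) (3,1,2,1) (3,1,3,1) (3,2,3,1) — 9.
anneal=shift 3: (1,1,2,1) (1,1,3,1) (1,2,3,1) (2,1,2,1) (2,1,3,1) (2,2,3,1) (3,1,2,1) (3,1,3,1) (3,2,3,1) — 9.
Summing: 9 + 9 + 9 = 27.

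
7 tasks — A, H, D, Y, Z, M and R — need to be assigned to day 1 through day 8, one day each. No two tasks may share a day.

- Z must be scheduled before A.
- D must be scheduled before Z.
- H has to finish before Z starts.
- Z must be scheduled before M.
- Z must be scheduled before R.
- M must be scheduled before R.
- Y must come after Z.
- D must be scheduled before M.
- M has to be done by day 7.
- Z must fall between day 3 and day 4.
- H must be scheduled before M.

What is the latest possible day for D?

Downstream work caps D at day 3.
D at day 3 is achievable: Y in day 8; D in day 3; Z in day 4; R in day 6; A in day 7; M in day 5; H in day 1.

day 3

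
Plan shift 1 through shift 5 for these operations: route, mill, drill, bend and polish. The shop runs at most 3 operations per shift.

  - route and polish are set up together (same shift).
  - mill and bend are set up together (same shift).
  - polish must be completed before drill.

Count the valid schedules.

40

Splitting on route: it can be shift 1 (16), shift 2 (12), shift 3 (8), shift 4 (4). Listing each branch's schedules as (mill, drill, bend, polish) by shift number:
route=shift 1: (2,2,2,1) (2,3,2,1) (2,4,2,1) (2,5,2,1) (3,2,3,1) (3,3,3,1) (3,4,3,1) (3,5,3,1) (4,2,4,1) (4,3,4,1) (4,4,4,1) (4,5,4,1) (5,2,5,1) (5,3,5,1) (5,4,5,1) (5,5,5,1) — 16.
route=shift 2: (1,3,1,2) (1,4,1,2) (1,5,1,2) (3,3,3,2) (3,4,3,2) (3,5,3,2) (4,3,4,2) (4,4,4,2) (4,5,4,2) (5,3,5,2) (5,4,5,2) (5,5,5,2) — 12.
route=shift 3: (1,4,1,3) (1,5,1,3) (2,4,2,3) (2,5,2,3) (4,4,4,3) (4,5,4,3) (5,4,5,3) (5,5,5,3) — 8.
route=shift 4: (1,5,1,4) (2,5,2,4) (3,5,3,4) (5,5,5,4) — 4.
Summing: 16 + 12 + 8 + 4 = 40.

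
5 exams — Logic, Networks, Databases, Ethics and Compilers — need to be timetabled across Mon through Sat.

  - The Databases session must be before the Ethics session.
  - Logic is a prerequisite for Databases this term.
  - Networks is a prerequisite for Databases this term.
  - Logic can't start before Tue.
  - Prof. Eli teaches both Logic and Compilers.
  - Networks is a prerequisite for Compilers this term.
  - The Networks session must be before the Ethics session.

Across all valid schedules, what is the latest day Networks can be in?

Downstream work caps Networks at Thu.
Networks at Thu is achievable: Compilers=Fri; Logic=Tue; Ethics=Sat; Networks=Thu; Databases=Fri.

Thu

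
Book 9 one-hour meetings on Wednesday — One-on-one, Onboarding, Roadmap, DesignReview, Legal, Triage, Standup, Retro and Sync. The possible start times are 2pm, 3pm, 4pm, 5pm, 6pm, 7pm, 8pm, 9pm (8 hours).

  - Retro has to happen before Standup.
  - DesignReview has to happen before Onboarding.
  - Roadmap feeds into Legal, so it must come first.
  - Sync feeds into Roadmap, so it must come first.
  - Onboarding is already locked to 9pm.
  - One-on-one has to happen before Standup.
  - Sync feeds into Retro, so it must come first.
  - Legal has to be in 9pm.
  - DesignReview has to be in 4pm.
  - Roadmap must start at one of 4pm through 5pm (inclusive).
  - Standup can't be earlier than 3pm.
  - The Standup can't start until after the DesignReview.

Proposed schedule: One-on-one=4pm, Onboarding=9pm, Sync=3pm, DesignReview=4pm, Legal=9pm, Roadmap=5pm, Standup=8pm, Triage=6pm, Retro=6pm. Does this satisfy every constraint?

Yes

Onboarding is already locked to 9pm — holds.
Sync feeds into Retro, so it must come first — holds.
One-on-one has to happen before Standup — holds.
Sync feeds into Roadmap, so it must come first — holds.
DesignReview has to be in 4pm — holds.
Legal has to be in 9pm — holds.
Roadmap must start at one of 4pm through 5pm (inclusive) — holds.
Roadmap feeds into Legal, so it must come first — holds.
Retro has to happen before Standup — holds.
DesignReview has to happen before Onboarding — holds.
The Standup can't start until after the DesignReview — holds.
Standup can't be earlier than 3pm — holds.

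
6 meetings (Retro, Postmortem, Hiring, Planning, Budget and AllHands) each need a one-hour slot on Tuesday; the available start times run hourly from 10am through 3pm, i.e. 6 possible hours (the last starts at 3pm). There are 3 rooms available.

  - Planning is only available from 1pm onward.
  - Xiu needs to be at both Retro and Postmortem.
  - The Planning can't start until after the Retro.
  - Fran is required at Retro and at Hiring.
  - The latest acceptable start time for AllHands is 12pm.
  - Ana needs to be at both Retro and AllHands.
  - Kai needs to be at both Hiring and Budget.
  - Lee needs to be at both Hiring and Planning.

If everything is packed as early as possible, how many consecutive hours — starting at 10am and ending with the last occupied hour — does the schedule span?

4

The precedence chain requires at least 2 distinct hours.
With at most 3 per hour and 6 meetings, at least 2 hours are needed.
Planning can't be placed before 1pm — that is hour 4 counting from 10am — so the schedule must run through at least 4 hours.
4 works (last occupied hour: 1pm): for example AllHands=10am, Hiring=10am, Retro=11am, Postmortem=10am, Budget=11am, Planning=1pm.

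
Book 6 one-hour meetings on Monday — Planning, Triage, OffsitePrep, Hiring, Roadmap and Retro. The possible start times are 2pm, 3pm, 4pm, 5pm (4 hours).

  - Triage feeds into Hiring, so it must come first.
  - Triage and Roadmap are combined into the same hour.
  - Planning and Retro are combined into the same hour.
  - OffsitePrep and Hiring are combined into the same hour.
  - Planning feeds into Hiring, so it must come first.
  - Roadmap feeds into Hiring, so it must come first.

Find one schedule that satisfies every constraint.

Roadmap in 2pm, Hiring in 3pm, Retro in 2pm, OffsitePrep in 3pm, Triage in 2pm, Planning in 2pm

Checking: Triage(2pm) before Hiring(3pm); Roadmap(2pm) before Hiring(3pm); Planning(2pm) before Hiring(3pm); Planning = Retro = 2pm; OffsitePrep = Hiring = 3pm; Triage = Roadmap = 2pm.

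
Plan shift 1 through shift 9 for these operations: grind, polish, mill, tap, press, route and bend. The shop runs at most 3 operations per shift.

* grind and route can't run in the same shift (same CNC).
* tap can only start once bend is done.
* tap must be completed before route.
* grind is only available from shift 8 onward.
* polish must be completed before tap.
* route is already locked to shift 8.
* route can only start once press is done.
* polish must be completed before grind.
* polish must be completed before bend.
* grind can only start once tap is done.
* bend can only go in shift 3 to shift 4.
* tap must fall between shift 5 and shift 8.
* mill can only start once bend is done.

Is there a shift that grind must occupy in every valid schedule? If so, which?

grind's window is shift 8–shift 9.
route is fixed at shift 8, and grind can't share a shift with route.
So grind must be shift 9.

shift 9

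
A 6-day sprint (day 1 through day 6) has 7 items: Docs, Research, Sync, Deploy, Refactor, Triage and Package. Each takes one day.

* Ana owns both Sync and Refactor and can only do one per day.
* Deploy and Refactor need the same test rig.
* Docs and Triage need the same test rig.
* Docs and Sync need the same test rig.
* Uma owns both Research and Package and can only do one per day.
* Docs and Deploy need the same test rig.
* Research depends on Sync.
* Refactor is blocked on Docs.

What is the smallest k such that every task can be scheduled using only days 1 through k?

3

The precedence chain requires at least 2 distinct days.
Could 2 days be enough, i.e. nothing placed later than day 2? No: Refactor must come after Docs (at day 1 or later) → {day 2}; Docs must come before Refactor (at day 2 or earlier) → {day 1}; Research must come after Sync (at day 1 or later) → {day 2}; Sync must come before Research (at day 2 or earlier) → {day 1}; Sync can't share with Docs (day 1) → nothing is left.
So 2 days is not enough.
3 works (last occupied day: day 3): for example Sync=day 2; Deploy=day 2; Docs=day 1; Research=day 3; Package=day 1; Refactor=day 3; Triage=day 2.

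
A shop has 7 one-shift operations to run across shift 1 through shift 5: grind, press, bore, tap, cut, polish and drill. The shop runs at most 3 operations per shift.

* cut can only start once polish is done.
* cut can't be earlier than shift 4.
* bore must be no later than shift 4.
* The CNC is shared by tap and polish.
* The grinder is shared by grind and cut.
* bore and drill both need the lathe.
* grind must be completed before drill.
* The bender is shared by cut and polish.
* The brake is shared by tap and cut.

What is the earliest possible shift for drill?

shift 2

Precedence pushes drill to at least shift 2.
drill at shift 2 is achievable: grind=shift 1; drill=shift 2; cut=shift 4; press=shift 2; bore=shift 1; polish=shift 1; tap=shift 2.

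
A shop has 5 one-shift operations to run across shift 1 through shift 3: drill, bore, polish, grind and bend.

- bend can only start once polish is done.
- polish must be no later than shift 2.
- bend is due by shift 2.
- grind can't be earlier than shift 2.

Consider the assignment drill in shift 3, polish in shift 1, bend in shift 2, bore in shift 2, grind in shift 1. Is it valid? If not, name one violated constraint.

No — it violates: grind can't be earlier than shift 2

bend can only start once polish is done — holds.
bend is due by shift 2 — holds.
polish must be no later than shift 2 — holds.
grind can't be earlier than shift 2 — violated.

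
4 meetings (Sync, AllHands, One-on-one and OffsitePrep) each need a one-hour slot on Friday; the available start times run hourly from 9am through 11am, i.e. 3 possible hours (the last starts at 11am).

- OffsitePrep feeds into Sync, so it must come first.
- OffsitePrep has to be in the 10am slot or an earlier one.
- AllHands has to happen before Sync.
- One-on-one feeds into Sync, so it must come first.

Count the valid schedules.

9

Splitting on Sync: it can be 10am (1), 11am (8). Listing each branch's schedules as (AllHands, One-on-one, OffsitePrep):
Sync=10am: (9am,9am,9am) — 1.
Sync=11am: (9am,9am,9am) (9am,9am,10am) (9am,10am,9am) (9am,10am,10am) (10am,9am,9am) (10am,9am,10am) (10am,10am,9am) (10am,10am,10am) — 8.
Summing: 1 + 8 = 9.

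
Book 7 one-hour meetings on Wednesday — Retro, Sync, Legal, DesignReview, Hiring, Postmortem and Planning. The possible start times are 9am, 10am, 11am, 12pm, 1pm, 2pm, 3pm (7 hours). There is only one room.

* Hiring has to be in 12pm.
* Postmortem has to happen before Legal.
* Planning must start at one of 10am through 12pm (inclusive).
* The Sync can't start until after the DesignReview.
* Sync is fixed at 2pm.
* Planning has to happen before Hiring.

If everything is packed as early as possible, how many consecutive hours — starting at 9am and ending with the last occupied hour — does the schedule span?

7 hours

The precedence chain requires at least 2 distinct hours.
With at most 1 per hour and 7 meetings, at least 7 hours are needed.
Sync can't be placed before 2pm — that is hour 6 counting from 9am — so the schedule must run through at least 6 hours.
7 works (last occupied hour: 3pm): for example Postmortem=9am; Retro=3pm; Planning=10am; DesignReview=1pm; Sync=2pm; Hiring=12pm; Legal=11am.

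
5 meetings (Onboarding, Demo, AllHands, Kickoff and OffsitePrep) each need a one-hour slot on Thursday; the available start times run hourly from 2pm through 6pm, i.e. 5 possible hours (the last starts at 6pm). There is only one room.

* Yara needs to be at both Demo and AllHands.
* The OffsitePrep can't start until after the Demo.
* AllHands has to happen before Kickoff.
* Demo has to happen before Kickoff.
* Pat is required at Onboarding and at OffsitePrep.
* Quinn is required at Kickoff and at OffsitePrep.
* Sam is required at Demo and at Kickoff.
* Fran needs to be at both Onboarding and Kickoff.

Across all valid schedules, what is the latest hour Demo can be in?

4pm

Downstream work caps Demo at 5pm.
Demo at 4pm is achievable: AllHands in 2pm, Kickoff in 5pm, OffsitePrep in 6pm, Onboarding in 3pm, Demo in 4pm.
Nothing later works — the conflict and capacity constraints rule out every hour after 4pm.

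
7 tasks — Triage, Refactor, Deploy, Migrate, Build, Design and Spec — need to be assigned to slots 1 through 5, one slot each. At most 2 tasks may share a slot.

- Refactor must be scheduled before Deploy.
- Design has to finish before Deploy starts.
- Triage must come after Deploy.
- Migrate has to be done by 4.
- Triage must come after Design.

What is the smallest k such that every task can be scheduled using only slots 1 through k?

The precedence chain requires at least 3 distinct slots.
With at most 2 per slot and 7 tasks, at least 4 slots are needed.
4 works (last occupied slot: 4): for example Migrate in 2, Build in 3, Refactor in 1, Spec in 4, Design in 1, Triage in 3, Deploy in 2.

4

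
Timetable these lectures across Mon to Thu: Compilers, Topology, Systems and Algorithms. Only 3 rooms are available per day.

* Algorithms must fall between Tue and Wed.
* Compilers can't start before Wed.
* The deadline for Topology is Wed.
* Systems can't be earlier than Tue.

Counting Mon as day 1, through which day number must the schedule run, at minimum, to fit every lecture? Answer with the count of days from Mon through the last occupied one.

3 days

With at most 3 per day and 4 lectures, at least 2 days are needed.
Compilers can't be placed before Wed — that is day 3 counting from Mon — so the schedule must run through at least 3 days.
3 works (last occupied day: Wed): for example Systems -> Tue, Compilers -> Wed, Algorithms -> Tue, Topology -> Mon.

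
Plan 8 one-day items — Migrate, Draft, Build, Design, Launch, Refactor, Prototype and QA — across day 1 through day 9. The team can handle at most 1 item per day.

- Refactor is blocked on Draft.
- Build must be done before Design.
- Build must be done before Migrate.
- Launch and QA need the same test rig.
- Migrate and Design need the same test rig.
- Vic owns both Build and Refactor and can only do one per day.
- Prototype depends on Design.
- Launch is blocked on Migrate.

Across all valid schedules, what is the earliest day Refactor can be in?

day 2

Precedence pushes Refactor to at least day 2.
Refactor at day 2 is achievable: Build -> day 3, Draft -> day 1, Launch -> day 6, Design -> day 5, Refactor -> day 2, Prototype -> day 7, Migrate -> day 4, QA -> day 8.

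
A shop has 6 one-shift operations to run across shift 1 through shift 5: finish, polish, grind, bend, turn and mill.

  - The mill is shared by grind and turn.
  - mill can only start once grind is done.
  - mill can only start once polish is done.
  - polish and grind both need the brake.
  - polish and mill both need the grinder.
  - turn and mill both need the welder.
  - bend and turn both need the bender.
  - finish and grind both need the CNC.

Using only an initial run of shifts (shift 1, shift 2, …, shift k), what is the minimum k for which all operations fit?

The precedence chain requires at least 2 distinct shifts.
Could 2 shifts be enough, i.e. nothing placed later than shift 2? No: mill must come after grind (at shift 1 or later) → {shift 2}; grind must come before mill (at shift 2 or earlier) → {shift 1}; polish must come before mill (at shift 2 or earlier) → {shift 1}; grind can't share with polish (shift 1) → nothing is left.
So 2 shifts is not enough.
3 works (last occupied shift: shift 3): for example polish -> shift 1, turn -> shift 1, bend -> shift 2, mill -> shift 3, finish -> shift 1, grind -> shift 2.

3 shifts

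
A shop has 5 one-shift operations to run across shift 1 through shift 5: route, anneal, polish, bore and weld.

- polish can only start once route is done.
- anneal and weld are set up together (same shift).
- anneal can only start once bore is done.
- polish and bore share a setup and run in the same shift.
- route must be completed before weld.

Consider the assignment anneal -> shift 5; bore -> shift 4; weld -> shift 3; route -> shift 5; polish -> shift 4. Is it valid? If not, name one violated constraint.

polish can only start once route is done — violated.
polish and bore share a setup and run in the same shift — holds.
anneal can only start once bore is done — holds.
route must be completed before weld — violated.
anneal and weld are set up together (same shift) — violated.

No — it violates: route must be completed before weld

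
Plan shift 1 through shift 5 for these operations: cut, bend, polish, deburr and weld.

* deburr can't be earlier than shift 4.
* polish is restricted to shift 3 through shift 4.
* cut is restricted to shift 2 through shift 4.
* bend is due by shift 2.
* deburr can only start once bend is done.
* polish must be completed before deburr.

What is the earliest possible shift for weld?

weld at shift 1 is achievable: bend=shift 1; weld=shift 1; cut=shift 2; deburr=shift 4; polish=shift 3.

shift 1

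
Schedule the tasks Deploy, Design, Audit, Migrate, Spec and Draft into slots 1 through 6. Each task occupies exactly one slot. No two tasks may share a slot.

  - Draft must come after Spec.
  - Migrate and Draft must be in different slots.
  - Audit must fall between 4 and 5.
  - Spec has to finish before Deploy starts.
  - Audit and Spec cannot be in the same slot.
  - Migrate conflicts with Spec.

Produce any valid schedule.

Draft=3; Migrate=6; Design=5; Spec=1; Deploy=2; Audit=4

Checking: Spec(1) before Deploy(2); Spec(1) before Draft(3); Audit(4) != Spec(1); Migrate(6) != Draft(3); Migrate(6) != Spec(1); Audit=4 in [4,5]; max 1 per slot (cap 1).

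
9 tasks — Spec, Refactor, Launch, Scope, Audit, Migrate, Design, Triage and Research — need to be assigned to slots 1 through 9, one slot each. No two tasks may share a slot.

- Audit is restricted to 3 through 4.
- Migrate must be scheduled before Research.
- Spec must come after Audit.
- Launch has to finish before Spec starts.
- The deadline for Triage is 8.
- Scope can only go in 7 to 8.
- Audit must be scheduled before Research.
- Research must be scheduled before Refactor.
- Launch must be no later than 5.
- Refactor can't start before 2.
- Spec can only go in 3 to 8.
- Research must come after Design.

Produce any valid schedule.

Refactor=9; Launch=1; Design=6; Spec=4; Audit=3; Research=8; Migrate=5; Scope=7; Triage=2

Checking: Launch(1) before Spec(4); Research(8) before Refactor(9); Migrate(5) before Research(8); Audit(3) before Research(8); Audit(3) before Spec(4); Design(6) before Research(8); Spec=4 in [3,8]; Launch=1 in [1,5]; Audit=3 in [3,4]; Scope=7 in [7,8]; Triage=2 in [1,8]; Refactor=9 in [2,9]; max 1 per slot (cap 1).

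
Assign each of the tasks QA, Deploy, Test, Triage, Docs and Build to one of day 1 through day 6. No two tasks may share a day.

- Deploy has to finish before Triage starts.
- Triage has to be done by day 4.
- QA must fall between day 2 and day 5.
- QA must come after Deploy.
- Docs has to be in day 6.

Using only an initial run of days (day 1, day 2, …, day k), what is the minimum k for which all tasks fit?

The precedence chain requires at least 2 distinct days.
With at most 1 per day and 6 tasks, at least 6 days are needed.
Docs can't be placed before day 6, so the schedule must run through at least day 6.
6 works (last occupied day: day 6): for example Test=day 4, Build=day 5, Triage=day 3, Docs=day 6, QA=day 2, Deploy=day 1.

6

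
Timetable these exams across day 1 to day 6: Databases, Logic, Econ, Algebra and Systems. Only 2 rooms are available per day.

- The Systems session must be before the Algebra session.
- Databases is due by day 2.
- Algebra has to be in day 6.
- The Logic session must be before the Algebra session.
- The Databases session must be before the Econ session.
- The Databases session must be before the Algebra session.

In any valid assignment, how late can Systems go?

day 5

Downstream work caps Systems at day 5.
Systems at day 5 is achievable: Logic=day 1, Econ=day 2, Systems=day 5, Algebra=day 6, Databases=day 1.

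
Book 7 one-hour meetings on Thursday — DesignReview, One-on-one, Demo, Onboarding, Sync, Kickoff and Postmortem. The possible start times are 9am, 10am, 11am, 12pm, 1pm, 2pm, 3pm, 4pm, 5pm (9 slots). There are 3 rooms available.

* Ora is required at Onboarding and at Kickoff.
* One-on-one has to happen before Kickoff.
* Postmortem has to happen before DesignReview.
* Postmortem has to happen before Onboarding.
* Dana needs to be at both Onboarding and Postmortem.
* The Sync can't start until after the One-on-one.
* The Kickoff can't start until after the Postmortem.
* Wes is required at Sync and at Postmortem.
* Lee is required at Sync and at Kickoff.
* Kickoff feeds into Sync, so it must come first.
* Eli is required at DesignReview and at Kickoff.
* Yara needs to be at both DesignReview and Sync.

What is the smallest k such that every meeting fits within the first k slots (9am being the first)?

The precedence chain requires at least 3 distinct slots.
With at most 3 per slot and 7 meetings, at least 3 slots are needed.
Could 3 slots be enough, i.e. nothing placed later than 11am? No: DesignReview must come after Postmortem (at 9am or later) → {10am, 11am}; Sync must come after One-on-one (at 9am or later) → {10am, 11am}; One-on-one must come before Sync (at 11am or earlier) → {9am, 10am}; Kickoff must come after One-on-one (at 9am or later) → {10am, 11am}; Sync must come after Kickoff (at 10am or later) → {11am}; Kickoff must come before Sync (at 11am or earlier) → {10am}; DesignReview can't share with Sync (11am) → {10am}; Kickoff can't share with DesignReview (10am) → nothing is left.
So 3 slots is not enough.
4 works (last occupied slot: 12pm): for example One-on-one=9am, Sync=11am, Postmortem=9am, Kickoff=10am, Demo=9am, Onboarding=11am, DesignReview=12pm.

4 slots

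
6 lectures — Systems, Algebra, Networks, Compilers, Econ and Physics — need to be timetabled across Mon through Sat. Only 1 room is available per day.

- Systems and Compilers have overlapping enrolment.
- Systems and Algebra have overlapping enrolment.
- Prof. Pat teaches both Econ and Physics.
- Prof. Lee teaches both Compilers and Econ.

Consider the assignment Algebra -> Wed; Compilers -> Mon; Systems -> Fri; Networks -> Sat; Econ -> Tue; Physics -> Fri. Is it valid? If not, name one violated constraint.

Prof. Pat teaches both Econ and Physics — holds.
Systems and Compilers have overlapping enrolment — holds.
Only 1 room is available per day — violated.
Prof. Lee teaches both Compilers and Econ — holds.
Systems and Algebra have overlapping enrolment — holds.

No — it violates: Only 1 room is available per day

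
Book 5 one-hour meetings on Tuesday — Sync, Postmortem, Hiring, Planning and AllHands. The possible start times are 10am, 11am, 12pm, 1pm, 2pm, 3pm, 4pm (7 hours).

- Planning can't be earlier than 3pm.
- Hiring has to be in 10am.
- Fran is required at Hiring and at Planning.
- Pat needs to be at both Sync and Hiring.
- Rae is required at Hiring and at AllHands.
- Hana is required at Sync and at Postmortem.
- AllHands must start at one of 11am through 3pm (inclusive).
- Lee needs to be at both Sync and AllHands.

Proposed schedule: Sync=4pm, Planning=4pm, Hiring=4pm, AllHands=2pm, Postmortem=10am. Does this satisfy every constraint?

Pat needs to be at both Sync and Hiring — violated.
Hana is required at Sync and at Postmortem — holds.
Rae is required at Hiring and at AllHands — holds.
AllHands must start at one of 11am through 3pm (inclusive) — holds.
Planning can't be earlier than 3pm — holds.
Lee needs to be at both Sync and AllHands — holds.
Fran is required at Hiring and at Planning — violated.
Hiring has to be in 10am — violated.

Invalid. Pat needs to be at both Sync and Hiring.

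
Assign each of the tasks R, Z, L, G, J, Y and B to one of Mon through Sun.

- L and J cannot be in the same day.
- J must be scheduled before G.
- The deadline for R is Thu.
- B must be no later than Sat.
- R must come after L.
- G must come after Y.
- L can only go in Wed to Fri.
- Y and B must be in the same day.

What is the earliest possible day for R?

Precedence pushes R to at least Thu; R's own window allows nothing later than Thu.
R at Thu is achievable: Z in Mon; Y in Mon; B in Mon; L in Wed; G in Tue; R in Thu; J in Mon.

Thu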